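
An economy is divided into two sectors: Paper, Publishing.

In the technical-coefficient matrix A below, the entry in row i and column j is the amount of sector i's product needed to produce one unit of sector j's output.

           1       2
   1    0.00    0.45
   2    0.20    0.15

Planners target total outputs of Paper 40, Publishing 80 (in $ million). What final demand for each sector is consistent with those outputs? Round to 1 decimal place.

I − A =
  [   1.00    -0.45]
  [  -0.20     0.85]
d = (I − A) x:
  d_1 = (+1.00)·40 + (-0.45)·80 = 4.0
  d_2 = (-0.20)·40 + (+0.85)·80 = 60.0

d_1 = 4.0, d_2 = 60.0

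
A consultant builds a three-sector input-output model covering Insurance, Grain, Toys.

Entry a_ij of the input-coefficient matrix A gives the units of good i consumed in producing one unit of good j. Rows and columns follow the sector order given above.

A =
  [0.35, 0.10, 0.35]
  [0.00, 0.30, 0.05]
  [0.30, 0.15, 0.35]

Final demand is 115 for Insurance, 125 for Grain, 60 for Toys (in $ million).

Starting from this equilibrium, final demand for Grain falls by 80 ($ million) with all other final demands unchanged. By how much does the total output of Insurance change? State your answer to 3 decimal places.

I − A =
  [   0.65    -0.10    -0.35]
  [   0.00     0.70    -0.05]
  [  -0.30    -0.15     0.65]
Cofactors of I−A, C_ij = (−1)^(i+j)·(minor ij) (rows/columns in the sector order above):
  C_11 = (0.70)(0.65) − (-0.05)(-0.15) = 0.4475
  C_12 = −[(0.00)(0.65) − (-0.05)(-0.30)] = 0.0150
  C_13 = (0.00)(-0.15) − (0.70)(-0.30) = 0.2100
  C_21 = −[(-0.10)(0.65) − (-0.35)(-0.15)] = 0.1175
  C_22 = (0.65)(0.65) − (-0.35)(-0.30) = 0.3175
  C_23 = −[(0.65)(-0.15) − (-0.10)(-0.30)] = 0.1275
  C_31 = (-0.10)(-0.05) − (-0.35)(0.70) = 0.2500
  C_32 = −[(0.65)(-0.05) − (-0.35)(0.00)] = 0.0325
  C_33 = (0.65)(0.70) − (-0.10)(0.00) = 0.4550
det(I−A) = Σ_j (I−A)_1j·C_1j = (0.65)(0.4475) + (-0.10)(0.0150) + (-0.35)(0.2100) = 0.215875
adj(I−A) = Cᵀ =
  [ 0.4475   0.1175   0.2500]
  [ 0.0150   0.3175   0.0325]
  [ 0.2100   0.1275   0.4550]
(I − A)⁻¹ = adj(I−A) / det(I−A) ≈
  [   2.0730     0.5443     1.1581]
  [   0.0695     1.4708     0.1506]
  [   0.9728     0.5906     2.1077]
Δx = (I − A)⁻¹ Δd with Δd having -80 in the Grain component and 0 elsewhere.
So Δx_I = L_IG · (-80), where L_IG = adj(I−A)_IG / det(I−A) = 0.1175 / 0.215875.
Δx_I = 0.1175 × (-80) / 0.215875 = -9.40 / 0.215875 ≈ -43.544.

Δx_I = -43.544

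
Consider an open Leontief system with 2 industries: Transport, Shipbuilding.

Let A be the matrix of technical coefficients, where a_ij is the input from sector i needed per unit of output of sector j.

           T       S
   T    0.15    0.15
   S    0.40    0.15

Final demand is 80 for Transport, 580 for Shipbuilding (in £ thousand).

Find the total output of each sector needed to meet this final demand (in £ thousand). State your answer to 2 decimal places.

I − A =
  [   0.85    -0.15]
  [  -0.40     0.85]
det(I−A) = (0.85)(0.85) − (-0.15)(-0.40) = 0.6625
adj(I−A) = [[0.85, 0.15], [0.40, 0.85]]
(I − A)⁻¹ = adj(I−A) / det(I−A) ≈
  [   1.2830     0.2264]
  [   0.6038     1.2830]
x = (I − A)⁻¹ d = adj(I−A)·d / det(I−A), with det(I−A) = 0.6625:
  x_T = (0.85·80 + 0.15·580) / 0.6625 = 155.00 / 0.6625 ≈ 233.96
  x_S = (0.40·80 + 0.85·580) / 0.6625 = 525.00 / 0.6625 ≈ 792.45

x_T = 233.96, x_S = 792.45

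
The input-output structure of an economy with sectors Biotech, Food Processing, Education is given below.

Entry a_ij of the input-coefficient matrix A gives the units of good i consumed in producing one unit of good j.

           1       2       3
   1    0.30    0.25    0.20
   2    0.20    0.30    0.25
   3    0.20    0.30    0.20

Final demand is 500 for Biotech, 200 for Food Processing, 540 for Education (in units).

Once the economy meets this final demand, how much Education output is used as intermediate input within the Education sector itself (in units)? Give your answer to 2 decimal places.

z_33 = 315.47

I − A =
  [   0.70    -0.25    -0.20]
  [  -0.20     0.70    -0.25]
  [  -0.20    -0.30     0.80]
Cofactors of I−A, C_ij = (−1)^(i+j)·(minor ij) (rows/columns in the sector order above):
  C_11 = (0.70)(0.80) − (-0.25)(-0.30) = 0.4850
  C_12 = −[(-0.20)(0.80) − (-0.25)(-0.20)] = 0.2100
  C_13 = (-0.20)(-0.30) − (0.70)(-0.20) = 0.2000
  C_21 = −[(-0.25)(0.80) − (-0.20)(-0.30)] = 0.2600
  C_22 = (0.70)(0.80) − (-0.20)(-0.20) = 0.5200
  C_23 = −[(0.70)(-0.30) − (-0.25)(-0.20)] = 0.2600
  C_31 = (-0.25)(-0.25) − (-0.20)(0.70) = 0.2025
  C_32 = −[(0.70)(-0.25) − (-0.20)(-0.20)] = 0.2150
  C_33 = (0.70)(0.70) − (-0.25)(-0.20) = 0.4400
det(I−A) = Σ_j (I−A)_1j·C_1j = (0.70)(0.4850) + (-0.25)(0.2100) + (-0.20)(0.2000) = 0.2470
adj(I−A) = Cᵀ =
  [ 0.4850   0.2600   0.2025]
  [ 0.2100   0.5200   0.2150]
  [ 0.2000   0.2600   0.4400]
(I − A)⁻¹ = adj(I−A) / det(I−A) ≈
  [   1.9636     1.0526     0.8198]
  [   0.8502     2.1053     0.8704]
  [   0.8097     1.0526     1.7814]
First solve x = (I − A)⁻¹ d = adj(I−A)·d / det(I−A); in particular x_3 = (0.2000·500 + 0.2600·200 + 0.4400·540) / 0.2470 = 389.60 / 0.2470 ≈ 1577.3279.
Intermediate flow from 3 to 3: z_33 = a_33 · x_3 = 0.20 × 389.60 / 0.2470 = 77.92 / 0.2470 ≈ 315.47.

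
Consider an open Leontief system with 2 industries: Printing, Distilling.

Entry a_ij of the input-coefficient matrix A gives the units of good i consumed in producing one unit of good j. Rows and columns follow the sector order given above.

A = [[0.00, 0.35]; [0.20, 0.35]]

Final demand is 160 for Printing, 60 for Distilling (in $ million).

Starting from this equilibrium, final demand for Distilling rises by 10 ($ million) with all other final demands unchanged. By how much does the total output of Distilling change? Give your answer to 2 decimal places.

I − A =
  [   1.00    -0.35]
  [  -0.20     0.65]
det(I−A) = (1.00)(0.65) − (-0.35)(-0.20) = 0.5800
adj(I−A) = [[0.65, 0.35], [0.20, 1.00]]
(I − A)⁻¹ = adj(I−A) / det(I−A) ≈
  [   1.1207     0.6034]
  [   0.3448     1.7241]
Δx = (I − A)⁻¹ Δd with Δd having +10 in the Distilling component and 0 elsewhere.
So Δx_D = L_DD · (+10), where L_DD = adj(I−A)_DD / det(I−A) = 1.00 / 0.5800.
Δx_D = 1.00 × (+10) / 0.5800 = 10.00 / 0.5800 ≈ 17.24.

Δx_D = 17.24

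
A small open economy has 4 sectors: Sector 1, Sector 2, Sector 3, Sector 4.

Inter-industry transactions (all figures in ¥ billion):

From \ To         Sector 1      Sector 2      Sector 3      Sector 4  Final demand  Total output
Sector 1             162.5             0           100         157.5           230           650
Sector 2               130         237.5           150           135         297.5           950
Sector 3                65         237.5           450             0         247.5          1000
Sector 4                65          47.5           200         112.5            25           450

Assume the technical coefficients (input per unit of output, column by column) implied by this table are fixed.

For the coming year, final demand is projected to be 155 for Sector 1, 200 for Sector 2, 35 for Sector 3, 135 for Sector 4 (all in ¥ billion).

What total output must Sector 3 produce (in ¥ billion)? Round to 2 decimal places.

Technical coefficients a_ij = z_ij / X_j:
  a_11 = 162.5/650 = 0.25, a_21 = 130/650 = 0.20, a_31 = 65/650 = 0.10, a_41 = 65/650 = 0.10
  a_12 = 0/950 = 0.00, a_22 = 237.5/950 = 0.25, a_32 = 237.5/950 = 0.25, a_42 = 47.5/950 = 0.05
  a_13 = 100/1000 = 0.10, a_23 = 150/1000 = 0.15, a_33 = 450/1000 = 0.45, a_43 = 200/1000 = 0.20
  a_14 = 157.5/450 = 0.35, a_24 = 135/450 = 0.30, a_34 = 0/450 = 0.00, a_44 = 112.5/450 = 0.25
I − A =
  [   0.75     0.00    -0.10    -0.35]
  [  -0.20     0.75    -0.15    -0.30]
  [  -0.10    -0.25     0.55     0.00]
  [  -0.10    -0.05    -0.20     0.75]
Compute the cofactors C_ij = (−1)^(i+j)·(3×3 minor ij) of I−A; the adjugate is their transpose:
adj(I−A) = Cᵀ =
  [ 0.258000   0.045875   0.109875   0.138750]
  [ 0.116250   0.275625   0.156125   0.164500]
  [ 0.099750   0.133625   0.380875   0.100000]
  [ 0.068750   0.060125   0.126625   0.268750]
det(I−A) = Σ_j (I−A)_1j·C_1j = (0.75)(0.258000) + (0.00)(0.116250) + (-0.10)(0.099750) + (-0.35)(0.068750) = 0.1594625
(I − A)⁻¹ = adj(I−A) / det(I−A) ≈
  [   1.6179     0.2877     0.6890     0.8701]
  [   0.7290     1.7285     0.9791     1.0316]
  [   0.6255     0.8380     2.3885     0.6271]
  [   0.4311     0.3770     0.7941     1.6853]
x = (I − A)⁻¹ d = adj(I−A)·d / det(I−A), with det(I−A) = 0.1594625:
  x_1 = (0.258000·155 + 0.045875·200 + 0.109875·35 + 0.138750·135) / 0.1594625 = 71.741875 / 0.1594625 ≈ 449.90
  x_2 = (0.116250·155 + 0.275625·200 + 0.156125·35 + 0.164500·135) / 0.1594625 = 100.815625 / 0.1594625 ≈ 632.22
  x_3 = (0.099750·155 + 0.133625·200 + 0.380875·35 + 0.100000·135) / 0.1594625 = 69.016875 / 0.1594625 ≈ 432.81
  x_4 = (0.068750·155 + 0.060125·200 + 0.126625·35 + 0.268750·135) / 0.1594625 = 63.394375 / 0.1594625 ≈ 397.55

x_3 = 432.81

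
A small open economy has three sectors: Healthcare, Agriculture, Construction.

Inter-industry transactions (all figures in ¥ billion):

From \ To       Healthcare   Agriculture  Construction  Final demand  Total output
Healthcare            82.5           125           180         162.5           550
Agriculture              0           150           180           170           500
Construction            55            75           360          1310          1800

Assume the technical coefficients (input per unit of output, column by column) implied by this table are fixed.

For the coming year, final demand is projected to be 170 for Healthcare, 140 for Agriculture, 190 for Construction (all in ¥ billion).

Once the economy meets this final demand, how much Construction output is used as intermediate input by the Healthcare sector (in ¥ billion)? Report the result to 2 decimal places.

z_CH = 31.03

Technical coefficients a_ij = z_ij / X_j:
  a_HH = 82.5/550 = 0.15, a_AH = 0/550 = 0.00, a_CH = 55/550 = 0.10
  a_HA = 125/500 = 0.25, a_AA = 150/500 = 0.30, a_CA = 75/500 = 0.15
  a_HC = 180/1800 = 0.10, a_AC = 180/1800 = 0.10, a_CC = 360/1800 = 0.20
I − A =
  [   0.85    -0.25    -0.10]
  [   0.00     0.70    -0.10]
  [  -0.10    -0.15     0.80]
Cofactors of I−A, C_ij = (−1)^(i+j)·(minor ij) (rows/columns in the sector order above):
  C_11 = (0.70)(0.80) − (-0.10)(-0.15) = 0.5450
  C_12 = −[(0.00)(0.80) − (-0.10)(-0.10)] = 0.0100
  C_13 = (0.00)(-0.15) − (0.70)(-0.10) = 0.0700
  C_21 = −[(-0.25)(0.80) − (-0.10)(-0.15)] = 0.2150
  C_22 = (0.85)(0.80) − (-0.10)(-0.10) = 0.6700
  C_23 = −[(0.85)(-0.15) − (-0.25)(-0.10)] = 0.1525
  C_31 = (-0.25)(-0.10) − (-0.10)(0.70) = 0.0950
  C_32 = −[(0.85)(-0.10) − (-0.10)(0.00)] = 0.0850
  C_33 = (0.85)(0.70) − (-0.25)(0.00) = 0.5950
det(I−A) = Σ_j (I−A)_1j·C_1j = (0.85)(0.5450) + (-0.25)(0.0100) + (-0.10)(0.0700) = 0.45375
adj(I−A) = Cᵀ =
  [ 0.5450   0.2150   0.0950]
  [ 0.0100   0.6700   0.0850]
  [ 0.0700   0.1525   0.5950]
(I − A)⁻¹ = adj(I−A) / det(I−A) ≈
  [   1.2011     0.4738     0.2094]
  [   0.0220     1.4766     0.1873]
  [   0.1543     0.3361     1.3113]
First solve x = (I − A)⁻¹ d = adj(I−A)·d / det(I−A); in particular x_H = (0.5450·170 + 0.2150·140 + 0.0950·190) / 0.45375 = 140.80 / 0.45375 ≈ 310.3030.
Intermediate flow from C to H: z_CH = a_CH · x_H = 0.10 × 140.80 / 0.45375 = 14.08 / 0.45375 ≈ 31.03.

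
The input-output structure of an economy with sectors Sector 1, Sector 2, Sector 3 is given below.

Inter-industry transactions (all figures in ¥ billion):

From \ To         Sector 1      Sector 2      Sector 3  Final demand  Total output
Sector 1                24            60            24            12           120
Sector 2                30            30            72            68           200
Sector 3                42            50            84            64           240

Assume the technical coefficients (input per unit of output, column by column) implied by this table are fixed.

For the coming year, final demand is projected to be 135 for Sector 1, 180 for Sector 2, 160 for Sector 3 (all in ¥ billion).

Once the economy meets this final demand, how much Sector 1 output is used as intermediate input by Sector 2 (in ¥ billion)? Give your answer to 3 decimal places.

z_12 = 187.183

Technical coefficients a_ij = z_ij / X_j:
  a_11 = 24/120 = 0.20, a_21 = 30/120 = 0.25, a_31 = 42/120 = 0.35
  a_12 = 60/200 = 0.30, a_22 = 30/200 = 0.15, a_32 = 50/200 = 0.25
  a_13 = 24/240 = 0.10, a_23 = 72/240 = 0.30, a_33 = 84/240 = 0.35
I − A =
  [   0.80    -0.30    -0.10]
  [  -0.25     0.85    -0.30]
  [  -0.35    -0.25     0.65]
Cofactors of I−A, C_ij = (−1)^(i+j)·(minor ij) (rows/columns in the sector order above):
  C_11 = (0.85)(0.65) − (-0.30)(-0.25) = 0.4775
  C_12 = −[(-0.25)(0.65) − (-0.30)(-0.35)] = 0.2675
  C_13 = (-0.25)(-0.25) − (0.85)(-0.35) = 0.3600
  C_21 = −[(-0.30)(0.65) − (-0.10)(-0.25)] = 0.2200
  C_22 = (0.80)(0.65) − (-0.10)(-0.35) = 0.4850
  C_23 = −[(0.80)(-0.25) − (-0.30)(-0.35)] = 0.3050
  C_31 = (-0.30)(-0.30) − (-0.10)(0.85) = 0.1750
  C_32 = −[(0.80)(-0.30) − (-0.10)(-0.25)] = 0.2650
  C_33 = (0.80)(0.85) − (-0.30)(-0.25) = 0.6050
det(I−A) = Σ_j (I−A)_1j·C_1j = (0.80)(0.4775) + (-0.30)(0.2675) + (-0.10)(0.3600) = 0.26575
adj(I−A) = Cᵀ =
  [ 0.4775   0.2200   0.1750]
  [ 0.2675   0.4850   0.2650]
  [ 0.3600   0.3050   0.6050]
(I − A)⁻¹ = adj(I−A) / det(I−A) ≈
  [   1.7968     0.8278     0.6585]
  [   1.0066     1.8250     0.9972]
  [   1.3547     1.1477     2.2766]
First solve x = (I − A)⁻¹ d = adj(I−A)·d / det(I−A); in particular x_2 = (0.2675·135 + 0.4850·180 + 0.2650·160) / 0.26575 = 165.8125 / 0.26575 ≈ 623.94167.
Intermediate flow from 1 to 2: z_12 = a_12 · x_2 = 0.30 × 165.8125 / 0.26575 = 49.74375 / 0.26575 ≈ 187.183.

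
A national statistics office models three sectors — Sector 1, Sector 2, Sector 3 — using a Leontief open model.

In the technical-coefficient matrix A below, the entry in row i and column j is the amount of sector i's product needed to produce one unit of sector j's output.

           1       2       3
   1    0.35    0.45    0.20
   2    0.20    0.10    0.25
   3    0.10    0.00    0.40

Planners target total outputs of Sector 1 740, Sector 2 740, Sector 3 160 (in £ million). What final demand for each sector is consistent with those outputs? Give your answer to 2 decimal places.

I − A =
  [   0.65    -0.45    -0.20]
  [  -0.20     0.90    -0.25]
  [  -0.10     0.00     0.60]
d = (I − A) x:
  d_1 = (+0.65)·740 + (-0.45)·740 + (-0.20)·160 = 116.00
  d_2 = (-0.20)·740 + (+0.90)·740 + (-0.25)·160 = 478.00
  d_3 = (-0.10)·740 + (+0.00)·740 + (+0.60)·160 = 22.00

d_1 = 116.00, d_2 = 478.00, d_3 = 22.00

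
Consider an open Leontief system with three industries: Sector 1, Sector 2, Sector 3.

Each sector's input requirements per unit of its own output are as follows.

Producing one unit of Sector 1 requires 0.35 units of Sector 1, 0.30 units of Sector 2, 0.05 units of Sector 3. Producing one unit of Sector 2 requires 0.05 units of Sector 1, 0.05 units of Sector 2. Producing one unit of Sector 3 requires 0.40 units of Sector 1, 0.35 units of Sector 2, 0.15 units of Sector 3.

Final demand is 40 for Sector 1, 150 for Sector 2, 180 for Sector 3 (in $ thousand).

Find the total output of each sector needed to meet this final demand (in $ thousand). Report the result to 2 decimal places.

I − A =
  [   0.65    -0.05    -0.40]
  [  -0.30     0.95    -0.35]
  [  -0.05     0.00     0.85]
Cofactors of I−A, C_ij = (−1)^(i+j)·(minor ij) (rows/columns in the sector order above):
  C_11 = (0.95)(0.85) − (-0.35)(0.00) = 0.8075
  C_12 = −[(-0.30)(0.85) − (-0.35)(-0.05)] = 0.2725
  C_13 = (-0.30)(0.00) − (0.95)(-0.05) = 0.0475
  C_21 = −[(-0.05)(0.85) − (-0.40)(0.00)] = 0.0425
  C_22 = (0.65)(0.85) − (-0.40)(-0.05) = 0.5325
  C_23 = −[(0.65)(0.00) − (-0.05)(-0.05)] = 0.0025
  C_31 = (-0.05)(-0.35) − (-0.40)(0.95) = 0.3975
  C_32 = −[(0.65)(-0.35) − (-0.40)(-0.30)] = 0.3475
  C_33 = (0.65)(0.95) − (-0.05)(-0.30) = 0.6025
det(I−A) = Σ_j (I−A)_1j·C_1j = (0.65)(0.8075) + (-0.05)(0.2725) + (-0.40)(0.0475) = 0.49225
adj(I−A) = Cᵀ =
  [ 0.8075   0.0425   0.3975]
  [ 0.2725   0.5325   0.3475]
  [ 0.0475   0.0025   0.6025]
(I − A)⁻¹ = adj(I−A) / det(I−A) ≈
  [   1.6404     0.0863     0.8075]
  [   0.5536     1.0818     0.7059]
  [   0.0965     0.0051     1.2240]
x = (I − A)⁻¹ d = adj(I−A)·d / det(I−A), with det(I−A) = 0.49225:
  x_1 = (0.8075·40 + 0.0425·150 + 0.3975·180) / 0.49225 = 110.225 / 0.49225 ≈ 223.92
  x_2 = (0.2725·40 + 0.5325·150 + 0.3475·180) / 0.49225 = 153.325 / 0.49225 ≈ 311.48
  x_3 = (0.0475·40 + 0.0025·150 + 0.6025·180) / 0.49225 = 110.725 / 0.49225 ≈ 224.94

x_1 = 223.92, x_2 = 311.48, x_3 = 224.94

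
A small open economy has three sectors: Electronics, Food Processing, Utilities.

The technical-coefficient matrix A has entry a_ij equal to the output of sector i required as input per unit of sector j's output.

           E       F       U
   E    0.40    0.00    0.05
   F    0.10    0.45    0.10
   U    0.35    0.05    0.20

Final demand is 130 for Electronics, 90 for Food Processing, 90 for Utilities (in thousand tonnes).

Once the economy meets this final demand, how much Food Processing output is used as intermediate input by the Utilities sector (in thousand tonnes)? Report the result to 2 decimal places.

I − A =
  [   0.60     0.00    -0.05]
  [  -0.10     0.55    -0.10]
  [  -0.35    -0.05     0.80]
Cofactors of I−A, C_ij = (−1)^(i+j)·(minor ij) (rows/columns in the sector order above):
  C_11 = (0.55)(0.80) − (-0.10)(-0.05) = 0.4350
  C_12 = −[(-0.10)(0.80) − (-0.10)(-0.35)] = 0.1150
  C_13 = (-0.10)(-0.05) − (0.55)(-0.35) = 0.1975
  C_21 = −[(0.00)(0.80) − (-0.05)(-0.05)] = 0.0025
  C_22 = (0.60)(0.80) − (-0.05)(-0.35) = 0.4625
  C_23 = −[(0.60)(-0.05) − (0.00)(-0.35)] = 0.0300
  C_31 = (0.00)(-0.10) − (-0.05)(0.55) = 0.0275
  C_32 = −[(0.60)(-0.10) − (-0.05)(-0.10)] = 0.0650
  C_33 = (0.60)(0.55) − (0.00)(-0.10) = 0.3300
det(I−A) = Σ_j (I−A)_1j·C_1j = (0.60)(0.4350) + (0.00)(0.1150) + (-0.05)(0.1975) = 0.251125
adj(I−A) = Cᵀ =
  [ 0.4350   0.0025   0.0275]
  [ 0.1150   0.4625   0.0650]
  [ 0.1975   0.0300   0.3300]
(I − A)⁻¹ = adj(I−A) / det(I−A) ≈
  [   1.7322     0.0100     0.1095]
  [   0.4579     1.8417     0.2588]
  [   0.7865     0.1195     1.3141]
First solve x = (I − A)⁻¹ d = adj(I−A)·d / det(I−A); in particular x_U = (0.1975·130 + 0.0300·90 + 0.3300·90) / 0.251125 = 58.075 / 0.251125 ≈ 231.2593.
Intermediate flow from F to U: z_FU = a_FU · x_U = 0.10 × 58.075 / 0.251125 = 5.8075 / 0.251125 ≈ 23.13.

z_FU = 23.13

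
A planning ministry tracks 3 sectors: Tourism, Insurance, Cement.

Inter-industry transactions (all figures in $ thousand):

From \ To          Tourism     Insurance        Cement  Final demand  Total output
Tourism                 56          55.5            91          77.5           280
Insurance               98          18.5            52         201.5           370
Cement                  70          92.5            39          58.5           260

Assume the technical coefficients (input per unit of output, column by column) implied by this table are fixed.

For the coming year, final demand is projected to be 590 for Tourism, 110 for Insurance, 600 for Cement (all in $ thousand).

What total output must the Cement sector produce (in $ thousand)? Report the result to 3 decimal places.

x_C = 1459.529

Technical coefficients a_ij = z_ij / X_j:
  a_TT = 56/280 = 0.20, a_IT = 98/280 = 0.35, a_CT = 70/280 = 0.25
  a_TI = 55.5/370 = 0.15, a_II = 18.5/370 = 0.05, a_CI = 92.5/370 = 0.25
  a_TC = 91/260 = 0.35, a_IC = 52/260 = 0.20, a_CC = 39/260 = 0.15
I − A =
  [   0.80    -0.15    -0.35]
  [  -0.35     0.95    -0.20]
  [  -0.25    -0.25     0.85]
Cofactors of I−A, C_ij = (−1)^(i+j)·(minor ij) (rows/columns in the sector order above):
  C_11 = (0.95)(0.85) − (-0.20)(-0.25) = 0.7575
  C_12 = −[(-0.35)(0.85) − (-0.20)(-0.25)] = 0.3475
  C_13 = (-0.35)(-0.25) − (0.95)(-0.25) = 0.3250
  C_21 = −[(-0.15)(0.85) − (-0.35)(-0.25)] = 0.2150
  C_22 = (0.80)(0.85) − (-0.35)(-0.25) = 0.5925
  C_23 = −[(0.80)(-0.25) − (-0.15)(-0.25)] = 0.2375
  C_31 = (-0.15)(-0.20) − (-0.35)(0.95) = 0.3625
  C_32 = −[(0.80)(-0.20) − (-0.35)(-0.35)] = 0.2825
  C_33 = (0.80)(0.95) − (-0.15)(-0.35) = 0.7075
det(I−A) = Σ_j (I−A)_1j·C_1j = (0.80)(0.7575) + (-0.15)(0.3475) + (-0.35)(0.3250) = 0.440125
adj(I−A) = Cᵀ =
  [ 0.7575   0.2150   0.3625]
  [ 0.3475   0.5925   0.2825]
  [ 0.3250   0.2375   0.7075]
(I − A)⁻¹ = adj(I−A) / det(I−A) ≈
  [   1.7211     0.4885     0.8236]
  [   0.7895     1.3462     0.6419]
  [   0.7384     0.5396     1.6075]
x = (I − A)⁻¹ d = adj(I−A)·d / det(I−A), with det(I−A) = 0.440125:
  x_T = (0.7575·590 + 0.2150·110 + 0.3625·600) / 0.440125 = 688.075 / 0.440125 ≈ 1563.363
  x_I = (0.3475·590 + 0.5925·110 + 0.2825·600) / 0.440125 = 439.70 / 0.440125 ≈ 999.034
  x_C = (0.3250·590 + 0.2375·110 + 0.7075·600) / 0.440125 = 642.375 / 0.440125 ≈ 1459.529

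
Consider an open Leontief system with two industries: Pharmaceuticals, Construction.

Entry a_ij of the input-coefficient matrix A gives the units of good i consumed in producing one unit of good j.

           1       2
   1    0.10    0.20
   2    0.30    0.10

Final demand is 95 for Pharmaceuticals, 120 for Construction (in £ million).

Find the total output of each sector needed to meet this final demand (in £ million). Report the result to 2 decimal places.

I − A =
  [   0.90    -0.20]
  [  -0.30     0.90]
det(I−A) = (0.90)(0.90) − (-0.20)(-0.30) = 0.7500
adj(I−A) = [[0.90, 0.20], [0.30, 0.90]]
(I − A)⁻¹ = adj(I−A) / det(I−A) ≈
  [   1.2000     0.2667]
  [   0.4000     1.2000]
x = (I − A)⁻¹ d = adj(I−A)·d / det(I−A), with det(I−A) = 0.7500:
  x_1 = (0.90·95 + 0.20·120) / 0.7500 = 109.50 / 0.7500 = 146.00
  x_2 = (0.30·95 + 0.90·120) / 0.7500 = 136.50 / 0.7500 = 182.00

x_1 = 146.00, x_2 = 182.00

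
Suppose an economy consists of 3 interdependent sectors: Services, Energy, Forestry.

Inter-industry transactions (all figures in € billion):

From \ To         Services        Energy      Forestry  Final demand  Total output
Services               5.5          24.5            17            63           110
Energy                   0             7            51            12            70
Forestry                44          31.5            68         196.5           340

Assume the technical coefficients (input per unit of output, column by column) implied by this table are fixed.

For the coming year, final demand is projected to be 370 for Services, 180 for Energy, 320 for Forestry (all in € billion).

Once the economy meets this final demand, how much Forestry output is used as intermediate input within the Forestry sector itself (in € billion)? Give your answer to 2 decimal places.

Technical coefficients a_ij = z_ij / X_j:
  a_SS = 5.5/110 = 0.05, a_ES = 0/110 = 0.00, a_FS = 44/110 = 0.40
  a_SE = 24.5/70 = 0.35, a_EE = 7/70 = 0.10, a_FE = 31.5/70 = 0.45
  a_SF = 17/340 = 0.05, a_EF = 51/340 = 0.15, a_FF = 68/340 = 0.20
I − A =
  [   0.95    -0.35    -0.05]
  [   0.00     0.90    -0.15]
  [  -0.40    -0.45     0.80]
Cofactors of I−A, C_ij = (−1)^(i+j)·(minor ij) (rows/columns in the sector order above):
  C_11 = (0.90)(0.80) − (-0.15)(-0.45) = 0.6525
  C_12 = −[(0.00)(0.80) − (-0.15)(-0.40)] = 0.0600
  C_13 = (0.00)(-0.45) − (0.90)(-0.40) = 0.3600
  C_21 = −[(-0.35)(0.80) − (-0.05)(-0.45)] = 0.3025
  C_22 = (0.95)(0.80) − (-0.05)(-0.40) = 0.7400
  C_23 = −[(0.95)(-0.45) − (-0.35)(-0.40)] = 0.5675
  C_31 = (-0.35)(-0.15) − (-0.05)(0.90) = 0.0975
  C_32 = −[(0.95)(-0.15) − (-0.05)(0.00)] = 0.1425
  C_33 = (0.95)(0.90) − (-0.35)(0.00) = 0.8550
det(I−A) = Σ_j (I−A)_1j·C_1j = (0.95)(0.6525) + (-0.35)(0.0600) + (-0.05)(0.3600) = 0.580875
adj(I−A) = Cᵀ =
  [ 0.6525   0.3025   0.0975]
  [ 0.0600   0.7400   0.1425]
  [ 0.3600   0.5675   0.8550]
(I − A)⁻¹ = adj(I−A) / det(I−A) ≈
  [   1.1233     0.5208     0.1679]
  [   0.1033     1.2739     0.2453]
  [   0.6198     0.9770     1.4719]
First solve x = (I − A)⁻¹ d = adj(I−A)·d / det(I−A); in particular x_F = (0.3600·370 + 0.5675·180 + 0.8550·320) / 0.580875 = 508.95 / 0.580875 ≈ 876.1782.
Intermediate flow from F to F: z_FF = a_FF · x_F = 0.20 × 508.95 / 0.580875 = 101.79 / 0.580875 ≈ 175.24.

z_FF = 175.24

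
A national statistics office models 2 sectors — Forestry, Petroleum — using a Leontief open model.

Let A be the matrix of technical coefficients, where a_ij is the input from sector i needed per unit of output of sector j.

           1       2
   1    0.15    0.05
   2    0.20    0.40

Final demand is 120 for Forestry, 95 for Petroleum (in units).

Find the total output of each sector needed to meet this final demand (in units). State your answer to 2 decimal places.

x_1 = 153.50, x_2 = 209.50

I − A =
  [   0.85    -0.05]
  [  -0.20     0.60]
det(I−A) = (0.85)(0.60) − (-0.05)(-0.20) = 0.5000
adj(I−A) = [[0.60, 0.05], [0.20, 0.85]]
(I − A)⁻¹ = adj(I−A) / det(I−A) ≈
  [   1.2000     0.1000]
  [   0.4000     1.7000]
x = (I − A)⁻¹ d = adj(I−A)·d / det(I−A), with det(I−A) = 0.5000:
  x_1 = (0.60·120 + 0.05·95) / 0.5000 = 76.75 / 0.5000 = 153.50
  x_2 = (0.20·120 + 0.85·95) / 0.5000 = 104.75 / 0.5000 = 209.50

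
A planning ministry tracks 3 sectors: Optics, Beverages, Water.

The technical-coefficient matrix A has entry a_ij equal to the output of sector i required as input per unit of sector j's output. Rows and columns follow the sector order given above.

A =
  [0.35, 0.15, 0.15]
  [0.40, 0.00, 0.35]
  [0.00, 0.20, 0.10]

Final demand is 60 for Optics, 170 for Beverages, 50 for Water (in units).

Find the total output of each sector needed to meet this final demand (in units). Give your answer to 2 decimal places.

I − A =
  [   0.65    -0.15    -0.15]
  [  -0.40     1.00    -0.35]
  [   0.00    -0.20     0.90]
Cofactors of I−A, C_ij = (−1)^(i+j)·(minor ij) (rows/columns in the sector order above):
  C_11 = (1.00)(0.90) − (-0.35)(-0.20) = 0.8300
  C_12 = −[(-0.40)(0.90) − (-0.35)(0.00)] = 0.3600
  C_13 = (-0.40)(-0.20) − (1.00)(0.00) = 0.0800
  C_21 = −[(-0.15)(0.90) − (-0.15)(-0.20)] = 0.1650
  C_22 = (0.65)(0.90) − (-0.15)(0.00) = 0.5850
  C_23 = −[(0.65)(-0.20) − (-0.15)(0.00)] = 0.1300
  C_31 = (-0.15)(-0.35) − (-0.15)(1.00) = 0.2025
  C_32 = −[(0.65)(-0.35) − (-0.15)(-0.40)] = 0.2875
  C_33 = (0.65)(1.00) − (-0.15)(-0.40) = 0.5900
det(I−A) = Σ_j (I−A)_1j·C_1j = (0.65)(0.8300) + (-0.15)(0.3600) + (-0.15)(0.0800) = 0.4735
adj(I−A) = Cᵀ =
  [ 0.8300   0.1650   0.2025]
  [ 0.3600   0.5850   0.2875]
  [ 0.0800   0.1300   0.5900]
(I − A)⁻¹ = adj(I−A) / det(I−A) ≈
  [   1.7529     0.3485     0.4277]
  [   0.7603     1.2355     0.6072]
  [   0.1690     0.2746     1.2460]
x = (I − A)⁻¹ d = adj(I−A)·d / det(I−A), with det(I−A) = 0.4735:
  x_O = (0.8300·60 + 0.1650·170 + 0.2025·50) / 0.4735 = 87.975 / 0.4735 ≈ 185.80
  x_B = (0.3600·60 + 0.5850·170 + 0.2875·50) / 0.4735 = 135.425 / 0.4735 ≈ 286.01
  x_W = (0.0800·60 + 0.1300·170 + 0.5900·50) / 0.4735 = 56.40 / 0.4735 ≈ 119.11

x_O = 185.80, x_B = 286.01, x_W = 119.11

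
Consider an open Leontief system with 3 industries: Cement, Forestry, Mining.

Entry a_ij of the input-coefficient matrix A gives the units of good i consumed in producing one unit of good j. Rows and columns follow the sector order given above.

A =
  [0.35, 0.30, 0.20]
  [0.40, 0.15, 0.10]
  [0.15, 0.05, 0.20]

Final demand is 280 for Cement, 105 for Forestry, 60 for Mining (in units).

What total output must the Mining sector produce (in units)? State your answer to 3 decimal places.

x_3 = 244.170

I − A =
  [   0.65    -0.30    -0.20]
  [  -0.40     0.85    -0.10]
  [  -0.15    -0.05     0.80]
Cofactors of I−A, C_ij = (−1)^(i+j)·(minor ij) (rows/columns in the sector order above):
  C_11 = (0.85)(0.80) − (-0.10)(-0.05) = 0.6750
  C_12 = −[(-0.40)(0.80) − (-0.10)(-0.15)] = 0.3350
  C_13 = (-0.40)(-0.05) − (0.85)(-0.15) = 0.1475
  C_21 = −[(-0.30)(0.80) − (-0.20)(-0.05)] = 0.2500
  C_22 = (0.65)(0.80) − (-0.20)(-0.15) = 0.4900
  C_23 = −[(0.65)(-0.05) − (-0.30)(-0.15)] = 0.0775
  C_31 = (-0.30)(-0.10) − (-0.20)(0.85) = 0.2000
  C_32 = −[(0.65)(-0.10) − (-0.20)(-0.40)] = 0.1450
  C_33 = (0.65)(0.85) − (-0.30)(-0.40) = 0.4325
det(I−A) = Σ_j (I−A)_1j·C_1j = (0.65)(0.6750) + (-0.30)(0.3350) + (-0.20)(0.1475) = 0.30875
adj(I−A) = Cᵀ =
  [ 0.6750   0.2500   0.2000]
  [ 0.3350   0.4900   0.1450]
  [ 0.1475   0.0775   0.4325]
(I − A)⁻¹ = adj(I−A) / det(I−A) ≈
  [   2.1862     0.8097     0.6478]
  [   1.0850     1.5870     0.4696]
  [   0.4777     0.2510     1.4008]
x = (I − A)⁻¹ d = adj(I−A)·d / det(I−A), with det(I−A) = 0.30875:
  x_1 = (0.6750·280 + 0.2500·105 + 0.2000·60) / 0.30875 = 227.25 / 0.30875 ≈ 736.032
  x_2 = (0.3350·280 + 0.4900·105 + 0.1450·60) / 0.30875 = 153.95 / 0.30875 ≈ 498.623
  x_3 = (0.1475·280 + 0.0775·105 + 0.4325·60) / 0.30875 = 75.3875 / 0.30875 ≈ 244.170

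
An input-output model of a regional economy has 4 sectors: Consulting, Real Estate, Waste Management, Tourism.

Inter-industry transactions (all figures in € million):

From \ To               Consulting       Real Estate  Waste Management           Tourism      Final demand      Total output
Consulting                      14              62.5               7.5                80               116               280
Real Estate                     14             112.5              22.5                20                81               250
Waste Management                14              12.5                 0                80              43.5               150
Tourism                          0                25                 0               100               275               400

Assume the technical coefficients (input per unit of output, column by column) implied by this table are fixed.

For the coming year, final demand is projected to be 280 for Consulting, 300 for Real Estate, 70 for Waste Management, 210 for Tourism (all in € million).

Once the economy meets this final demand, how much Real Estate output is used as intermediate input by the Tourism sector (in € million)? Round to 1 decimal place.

z_RT = 18.6

Technical coefficients a_ij = z_ij / X_j:
  a_CC = 14/280 = 0.05, a_RC = 14/280 = 0.05, a_WC = 14/280 = 0.05, a_TC = 0/280 = 0.00
  a_CR = 62.5/250 = 0.25, a_RR = 112.5/250 = 0.45, a_WR = 12.5/250 = 0.05, a_TR = 25/250 = 0.10
  a_CW = 7.5/150 = 0.05, a_RW = 22.5/150 = 0.15, a_WW = 0/150 = 0.00, a_TW = 0/150 = 0.00
  a_CT = 80/400 = 0.20, a_RT = 20/400 = 0.05, a_WT = 80/400 = 0.20, a_TT = 100/400 = 0.25
I − A =
  [   0.95    -0.25    -0.05    -0.20]
  [  -0.05     0.55    -0.15    -0.05]
  [  -0.05    -0.05     1.00    -0.20]
  [   0.00    -0.10     0.00     0.75]
Compute the cofactors C_ij = (−1)^(i+j)·(3×3 minor ij) of I−A; the adjugate is their transpose:
adj(I−A) = Cᵀ =
  [ 0.398875   0.210375   0.051500   0.134125]
  [ 0.043125   0.710625   0.108750   0.087875]
  [ 0.023250   0.065000   0.376750   0.111000]
  [ 0.005750   0.094750   0.014500   0.499500]
det(I−A) = Σ_j (I−A)_1j·C_1j = (0.95)(0.398875) + (-0.25)(0.043125) + (-0.05)(0.023250) + (-0.20)(0.005750) = 0.3658375
(I − A)⁻¹ = adj(I−A) / det(I−A) ≈
  [   1.0903     0.5751     0.1408     0.3666]
  [   0.1179     1.9425     0.2973     0.2402]
  [   0.0636     0.1777     1.0298     0.3034]
  [   0.0157     0.2590     0.0396     1.3654]
First solve x = (I − A)⁻¹ d = adj(I−A)·d / det(I−A); in particular x_T = (0.005750·280 + 0.094750·300 + 0.014500·70 + 0.499500·210) / 0.3658375 = 135.945 / 0.3658375 ≈ 371.599.
Intermediate flow from R to T: z_RT = a_RT · x_T = 0.05 × 135.945 / 0.3658375 = 6.79725 / 0.3658375 ≈ 18.6.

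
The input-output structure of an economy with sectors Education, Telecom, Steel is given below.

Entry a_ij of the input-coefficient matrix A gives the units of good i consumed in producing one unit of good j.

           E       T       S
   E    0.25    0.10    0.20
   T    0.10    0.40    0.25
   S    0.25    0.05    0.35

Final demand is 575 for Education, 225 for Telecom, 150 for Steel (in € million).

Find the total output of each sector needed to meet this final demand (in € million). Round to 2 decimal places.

x_E = 1068.15, x_T = 847.52, x_S = 706.79

I − A =
  [   0.75    -0.10    -0.20]
  [  -0.10     0.60    -0.25]
  [  -0.25    -0.05     0.65]
Cofactors of I−A, C_ij = (−1)^(i+j)·(minor ij) (rows/columns in the sector order above):
  C_11 = (0.60)(0.65) − (-0.25)(-0.05) = 0.3775
  C_12 = −[(-0.10)(0.65) − (-0.25)(-0.25)] = 0.1275
  C_13 = (-0.10)(-0.05) − (0.60)(-0.25) = 0.1550
  C_21 = −[(-0.10)(0.65) − (-0.20)(-0.05)] = 0.0750
  C_22 = (0.75)(0.65) − (-0.20)(-0.25) = 0.4375
  C_23 = −[(0.75)(-0.05) − (-0.10)(-0.25)] = 0.0625
  C_31 = (-0.10)(-0.25) − (-0.20)(0.60) = 0.1450
  C_32 = −[(0.75)(-0.25) − (-0.20)(-0.10)] = 0.2075
  C_33 = (0.75)(0.60) − (-0.10)(-0.10) = 0.4400
det(I−A) = Σ_j (I−A)_1j·C_1j = (0.75)(0.3775) + (-0.10)(0.1275) + (-0.20)(0.1550) = 0.239375
adj(I−A) = Cᵀ =
  [ 0.3775   0.0750   0.1450]
  [ 0.1275   0.4375   0.2075]
  [ 0.1550   0.0625   0.4400]
(I − A)⁻¹ = adj(I−A) / det(I−A) ≈
  [   1.5770     0.3133     0.6057]
  [   0.5326     1.8277     0.8668]
  [   0.6475     0.2611     1.8381]
x = (I − A)⁻¹ d = adj(I−A)·d / det(I−A), with det(I−A) = 0.239375:
  x_E = (0.3775·575 + 0.0750·225 + 0.1450·150) / 0.239375 = 255.6875 / 0.239375 ≈ 1068.15
  x_T = (0.1275·575 + 0.4375·225 + 0.2075·150) / 0.239375 = 202.875 / 0.239375 ≈ 847.52
  x_S = (0.1550·575 + 0.0625·225 + 0.4400·150) / 0.239375 = 169.1875 / 0.239375 ≈ 706.79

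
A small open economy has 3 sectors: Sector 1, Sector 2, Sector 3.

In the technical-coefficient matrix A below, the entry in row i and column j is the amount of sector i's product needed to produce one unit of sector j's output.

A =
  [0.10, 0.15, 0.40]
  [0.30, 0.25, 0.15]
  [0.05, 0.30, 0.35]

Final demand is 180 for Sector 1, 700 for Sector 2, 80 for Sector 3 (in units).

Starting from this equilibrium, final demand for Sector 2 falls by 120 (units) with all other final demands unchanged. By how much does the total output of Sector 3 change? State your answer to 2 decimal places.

I − A =
  [   0.90    -0.15    -0.40]
  [  -0.30     0.75    -0.15]
  [  -0.05    -0.30     0.65]
Cofactors of I−A, C_ij = (−1)^(i+j)·(minor ij) (rows/columns in the sector order above):
  C_11 = (0.75)(0.65) − (-0.15)(-0.30) = 0.4425
  C_12 = −[(-0.30)(0.65) − (-0.15)(-0.05)] = 0.2025
  C_13 = (-0.30)(-0.30) − (0.75)(-0.05) = 0.1275
  C_21 = −[(-0.15)(0.65) − (-0.40)(-0.30)] = 0.2175
  C_22 = (0.90)(0.65) − (-0.40)(-0.05) = 0.5650
  C_23 = −[(0.90)(-0.30) − (-0.15)(-0.05)] = 0.2775
  C_31 = (-0.15)(-0.15) − (-0.40)(0.75) = 0.3225
  C_32 = −[(0.90)(-0.15) − (-0.40)(-0.30)] = 0.2550
  C_33 = (0.90)(0.75) − (-0.15)(-0.30) = 0.6300
det(I−A) = Σ_j (I−A)_1j·C_1j = (0.90)(0.4425) + (-0.15)(0.2025) + (-0.40)(0.1275) = 0.316875
adj(I−A) = Cᵀ =
  [ 0.4425   0.2175   0.3225]
  [ 0.2025   0.5650   0.2550]
  [ 0.1275   0.2775   0.6300]
(I − A)⁻¹ = adj(I−A) / det(I−A) ≈
  [   1.3964     0.6864     1.0178]
  [   0.6391     1.7830     0.8047]
  [   0.4024     0.8757     1.9882]
Δx = (I − A)⁻¹ Δd with Δd having -120 in the Sector 2 component and 0 elsewhere.
So Δx_3 = L_32 · (-120), where L_32 = adj(I−A)_32 / det(I−A) = 0.2775 / 0.316875.
Δx_3 = 0.2775 × (-120) / 0.316875 = -33.30 / 0.316875 ≈ -105.09.

Δx_3 = -105.09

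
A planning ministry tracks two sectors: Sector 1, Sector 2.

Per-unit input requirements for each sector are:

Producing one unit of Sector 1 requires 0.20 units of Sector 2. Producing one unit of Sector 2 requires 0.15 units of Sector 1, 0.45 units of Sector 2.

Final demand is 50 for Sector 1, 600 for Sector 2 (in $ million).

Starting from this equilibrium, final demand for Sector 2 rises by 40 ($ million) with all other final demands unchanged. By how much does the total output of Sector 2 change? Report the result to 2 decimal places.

I − A =
  [   1.00    -0.15]
  [  -0.20     0.55]
det(I−A) = (1.00)(0.55) − (-0.15)(-0.20) = 0.5200
adj(I−A) = [[0.55, 0.15], [0.20, 1.00]]
(I − A)⁻¹ = adj(I−A) / det(I−A) ≈
  [   1.0577     0.2885]
  [   0.3846     1.9231]
Δx = (I − A)⁻¹ Δd with Δd having +40 in the Sector 2 component and 0 elsewhere.
So Δx_2 = L_22 · (+40), where L_22 = adj(I−A)_22 / det(I−A) = 1.00 / 0.5200.
Δx_2 = 1.00 × (+40) / 0.5200 = 40.00 / 0.5200 ≈ 76.92.

Δx_2 = 76.92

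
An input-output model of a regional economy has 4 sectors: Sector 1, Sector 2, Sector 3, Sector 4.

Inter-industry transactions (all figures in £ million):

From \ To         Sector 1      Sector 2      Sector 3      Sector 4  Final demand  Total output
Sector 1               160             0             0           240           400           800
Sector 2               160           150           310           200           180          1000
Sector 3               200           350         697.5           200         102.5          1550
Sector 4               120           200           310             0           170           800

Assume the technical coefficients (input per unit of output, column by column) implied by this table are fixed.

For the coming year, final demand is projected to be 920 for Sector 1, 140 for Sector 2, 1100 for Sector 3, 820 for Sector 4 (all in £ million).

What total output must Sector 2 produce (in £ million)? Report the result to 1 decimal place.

Technical coefficients a_ij = z_ij / X_j:
  a_11 = 160/800 = 0.20, a_21 = 160/800 = 0.20, a_31 = 200/800 = 0.25, a_41 = 120/800 = 0.15
  a_12 = 0/1000 = 0.00, a_22 = 150/1000 = 0.15, a_32 = 350/1000 = 0.35, a_42 = 200/1000 = 0.20
  a_13 = 0/1550 = 0.00, a_23 = 310/1550 = 0.20, a_33 = 697.5/1550 = 0.45, a_43 = 310/1550 = 0.20
  a_14 = 240/800 = 0.30, a_24 = 200/800 = 0.25, a_34 = 200/800 = 0.25, a_44 = 0/800 = 0.00
I − A =
  [   0.80     0.00     0.00    -0.30]
  [  -0.20     0.85    -0.20    -0.25]
  [  -0.25    -0.35     0.55    -0.25]
  [  -0.15    -0.20    -0.20     1.00]
Compute the cofactors C_ij = (−1)^(i+j)·(3×3 minor ij) of I−A; the adjugate is their transpose:
adj(I−A) = Cᵀ =
  [ 0.300000   0.054000   0.063000   0.119250]
  [ 0.190625   0.360250   0.203000   0.198000]
  [ 0.325000   0.319250   0.589750   0.324750]
  [ 0.148125   0.144000   0.168000   0.318000]
det(I−A) = Σ_j (I−A)_1j·C_1j = (0.80)(0.300000) + (0.00)(0.190625) + (0.00)(0.325000) + (-0.30)(0.148125) = 0.1955625
(I − A)⁻¹ = adj(I−A) / det(I−A) ≈
  [   1.5340     0.2761     0.3221     0.6098]
  [   0.9748     1.8421     1.0380     1.0125]
  [   1.6619     1.6325     3.0157     1.6606]
  [   0.7574     0.7363     0.8591     1.6261]
x = (I − A)⁻¹ d = adj(I−A)·d / det(I−A), with det(I−A) = 0.1955625:
  x_1 = (0.300000·920 + 0.054000·140 + 0.063000·1100 + 0.119250·820) / 0.1955625 = 450.645 / 0.1955625 ≈ 2304.4
  x_2 = (0.190625·920 + 0.360250·140 + 0.203000·1100 + 0.198000·820) / 0.1955625 = 611.47 / 0.1955625 ≈ 3126.7
  x_3 = (0.325000·920 + 0.319250·140 + 0.589750·1100 + 0.324750·820) / 0.1955625 = 1258.715 / 0.1955625 ≈ 6436.4
  x_4 = (0.148125·920 + 0.144000·140 + 0.168000·1100 + 0.318000·820) / 0.1955625 = 601.995 / 0.1955625 ≈ 3078.3

x_2 = 3126.7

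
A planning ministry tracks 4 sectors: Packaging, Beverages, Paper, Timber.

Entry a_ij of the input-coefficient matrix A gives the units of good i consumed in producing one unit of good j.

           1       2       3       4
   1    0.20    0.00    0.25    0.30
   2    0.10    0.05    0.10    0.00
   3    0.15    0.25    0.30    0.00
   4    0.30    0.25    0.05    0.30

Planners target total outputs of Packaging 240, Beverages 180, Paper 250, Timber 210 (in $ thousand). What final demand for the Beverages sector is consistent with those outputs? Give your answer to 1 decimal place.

d_2 = 122.0

I − A =
  [   0.80     0.00    -0.25    -0.30]
  [  -0.10     0.95    -0.10     0.00]
  [  -0.15    -0.25     0.70     0.00]
  [  -0.30    -0.25    -0.05     0.70]
d = (I − A) x:
  d_1 = (+0.80)·240 + (+0.00)·180 + (-0.25)·250 + (-0.30)·210 = 66.5
  d_2 = (-0.10)·240 + (+0.95)·180 + (-0.10)·250 + (+0.00)·210 = 122.0
  d_3 = (-0.15)·240 + (-0.25)·180 + (+0.70)·250 + (+0.00)·210 = 94.0
  d_4 = (-0.30)·240 + (-0.25)·180 + (-0.05)·250 + (+0.70)·210 = 17.5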